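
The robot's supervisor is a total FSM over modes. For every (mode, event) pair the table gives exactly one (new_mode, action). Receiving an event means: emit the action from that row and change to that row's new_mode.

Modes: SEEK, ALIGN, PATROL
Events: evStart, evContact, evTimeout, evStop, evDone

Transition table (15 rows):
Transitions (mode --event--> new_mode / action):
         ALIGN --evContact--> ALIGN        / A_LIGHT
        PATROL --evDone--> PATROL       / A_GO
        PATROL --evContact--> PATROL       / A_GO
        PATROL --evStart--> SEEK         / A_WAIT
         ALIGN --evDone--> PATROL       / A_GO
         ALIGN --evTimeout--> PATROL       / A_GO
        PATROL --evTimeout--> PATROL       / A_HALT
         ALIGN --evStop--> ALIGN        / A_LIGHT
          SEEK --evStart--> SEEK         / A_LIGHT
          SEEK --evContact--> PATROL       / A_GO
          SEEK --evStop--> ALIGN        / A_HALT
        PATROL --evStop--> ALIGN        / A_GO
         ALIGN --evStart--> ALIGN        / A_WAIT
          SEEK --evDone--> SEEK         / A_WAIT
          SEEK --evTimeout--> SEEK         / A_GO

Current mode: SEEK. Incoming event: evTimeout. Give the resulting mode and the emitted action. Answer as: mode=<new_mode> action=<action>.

mode=SEEK action=A_GO

current mode = SEEK; filter table to that mode:
  (SEEK, evStart) → (SEEK, A_LIGHT)
  (SEEK, evContact) → (PATROL, A_GO)
  (SEEK, evStop) → (ALIGN, A_HALT)
  (SEEK, evDone) → (SEEK, A_WAIT)
  (SEEK, evTimeout) → (SEEK, A_GO)  ← event matches
event = evTimeout selects (SEEK, A_GO)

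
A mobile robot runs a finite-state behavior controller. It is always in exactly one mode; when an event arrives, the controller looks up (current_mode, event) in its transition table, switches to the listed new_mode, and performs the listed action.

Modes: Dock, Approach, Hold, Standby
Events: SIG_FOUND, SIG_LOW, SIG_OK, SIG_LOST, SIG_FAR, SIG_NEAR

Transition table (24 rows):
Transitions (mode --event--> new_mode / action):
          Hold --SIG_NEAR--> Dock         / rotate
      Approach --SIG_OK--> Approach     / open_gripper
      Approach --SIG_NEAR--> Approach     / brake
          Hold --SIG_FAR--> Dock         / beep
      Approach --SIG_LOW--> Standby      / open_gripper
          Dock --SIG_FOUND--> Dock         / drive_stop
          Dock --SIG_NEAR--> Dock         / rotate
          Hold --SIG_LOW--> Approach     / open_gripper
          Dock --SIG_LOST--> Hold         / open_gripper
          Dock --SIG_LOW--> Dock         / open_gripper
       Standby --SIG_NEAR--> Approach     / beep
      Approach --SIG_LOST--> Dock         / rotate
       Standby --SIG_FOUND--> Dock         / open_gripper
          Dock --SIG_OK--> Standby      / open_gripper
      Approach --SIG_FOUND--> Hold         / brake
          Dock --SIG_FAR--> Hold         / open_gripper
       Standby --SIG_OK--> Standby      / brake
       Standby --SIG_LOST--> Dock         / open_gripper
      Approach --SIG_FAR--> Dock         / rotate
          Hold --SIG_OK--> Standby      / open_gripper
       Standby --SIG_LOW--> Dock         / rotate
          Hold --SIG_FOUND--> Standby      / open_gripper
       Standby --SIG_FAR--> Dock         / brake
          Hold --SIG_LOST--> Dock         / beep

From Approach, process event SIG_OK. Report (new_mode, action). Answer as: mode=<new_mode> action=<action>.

current mode = Approach; filter table to that mode:
  (Approach, SIG_OK) → (Approach, open_gripper)  ← event matches
  (Approach, SIG_NEAR) → (Approach, brake)
  (Approach, SIG_LOW) → (Standby, open_gripper)
  (Approach, SIG_LOST) → (Dock, rotate)
  (Approach, SIG_FOUND) → (Hold, brake)
  (Approach, SIG_FAR) → (Dock, rotate)
event = SIG_OK selects (Approach, open_gripper)

mode=Approach action=open_gripper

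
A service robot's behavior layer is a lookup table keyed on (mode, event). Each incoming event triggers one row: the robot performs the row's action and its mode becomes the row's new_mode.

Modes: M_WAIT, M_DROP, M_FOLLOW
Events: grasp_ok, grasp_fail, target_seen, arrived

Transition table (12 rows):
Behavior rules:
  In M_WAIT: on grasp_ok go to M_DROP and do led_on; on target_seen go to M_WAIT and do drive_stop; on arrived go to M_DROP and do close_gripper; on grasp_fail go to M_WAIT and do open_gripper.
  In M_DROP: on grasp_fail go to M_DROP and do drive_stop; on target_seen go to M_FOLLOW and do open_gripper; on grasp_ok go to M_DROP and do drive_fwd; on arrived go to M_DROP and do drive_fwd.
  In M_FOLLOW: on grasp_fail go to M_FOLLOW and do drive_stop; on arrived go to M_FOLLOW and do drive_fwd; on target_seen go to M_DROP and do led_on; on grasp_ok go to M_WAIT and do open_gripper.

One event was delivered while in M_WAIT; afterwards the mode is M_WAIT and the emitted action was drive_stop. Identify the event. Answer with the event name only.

try grasp_ok: (M_WAIT, grasp_ok) → (M_DROP, led_on)
try grasp_fail: (M_WAIT, grasp_fail) → (M_WAIT, open_gripper)
try target_seen: (M_WAIT, target_seen) → (M_WAIT, drive_stop)  ← matches
try arrived: (M_WAIT, arrived) → (M_DROP, close_gripper)

target_seen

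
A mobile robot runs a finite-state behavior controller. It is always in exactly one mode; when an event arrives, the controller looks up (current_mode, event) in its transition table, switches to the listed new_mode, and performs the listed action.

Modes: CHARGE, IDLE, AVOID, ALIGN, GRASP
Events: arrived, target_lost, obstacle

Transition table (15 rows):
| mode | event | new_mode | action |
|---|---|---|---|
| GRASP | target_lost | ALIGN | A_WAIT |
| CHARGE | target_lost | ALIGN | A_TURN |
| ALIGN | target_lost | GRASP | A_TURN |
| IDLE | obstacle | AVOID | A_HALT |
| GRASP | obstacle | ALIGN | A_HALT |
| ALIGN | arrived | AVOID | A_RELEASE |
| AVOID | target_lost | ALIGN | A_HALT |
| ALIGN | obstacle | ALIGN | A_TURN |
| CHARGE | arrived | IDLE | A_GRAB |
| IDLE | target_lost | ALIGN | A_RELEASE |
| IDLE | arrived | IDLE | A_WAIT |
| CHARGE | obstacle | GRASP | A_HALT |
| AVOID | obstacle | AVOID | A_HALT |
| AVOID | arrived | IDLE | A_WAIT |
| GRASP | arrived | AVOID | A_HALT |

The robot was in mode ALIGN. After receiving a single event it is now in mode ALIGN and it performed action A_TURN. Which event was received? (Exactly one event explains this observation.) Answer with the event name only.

obstacle

try arrived: (ALIGN, arrived) → (AVOID, A_RELEASE)
try target_lost: (ALIGN, target_lost) → (GRASP, A_TURN)
try obstacle: (ALIGN, obstacle) → (ALIGN, A_TURN)  ← matches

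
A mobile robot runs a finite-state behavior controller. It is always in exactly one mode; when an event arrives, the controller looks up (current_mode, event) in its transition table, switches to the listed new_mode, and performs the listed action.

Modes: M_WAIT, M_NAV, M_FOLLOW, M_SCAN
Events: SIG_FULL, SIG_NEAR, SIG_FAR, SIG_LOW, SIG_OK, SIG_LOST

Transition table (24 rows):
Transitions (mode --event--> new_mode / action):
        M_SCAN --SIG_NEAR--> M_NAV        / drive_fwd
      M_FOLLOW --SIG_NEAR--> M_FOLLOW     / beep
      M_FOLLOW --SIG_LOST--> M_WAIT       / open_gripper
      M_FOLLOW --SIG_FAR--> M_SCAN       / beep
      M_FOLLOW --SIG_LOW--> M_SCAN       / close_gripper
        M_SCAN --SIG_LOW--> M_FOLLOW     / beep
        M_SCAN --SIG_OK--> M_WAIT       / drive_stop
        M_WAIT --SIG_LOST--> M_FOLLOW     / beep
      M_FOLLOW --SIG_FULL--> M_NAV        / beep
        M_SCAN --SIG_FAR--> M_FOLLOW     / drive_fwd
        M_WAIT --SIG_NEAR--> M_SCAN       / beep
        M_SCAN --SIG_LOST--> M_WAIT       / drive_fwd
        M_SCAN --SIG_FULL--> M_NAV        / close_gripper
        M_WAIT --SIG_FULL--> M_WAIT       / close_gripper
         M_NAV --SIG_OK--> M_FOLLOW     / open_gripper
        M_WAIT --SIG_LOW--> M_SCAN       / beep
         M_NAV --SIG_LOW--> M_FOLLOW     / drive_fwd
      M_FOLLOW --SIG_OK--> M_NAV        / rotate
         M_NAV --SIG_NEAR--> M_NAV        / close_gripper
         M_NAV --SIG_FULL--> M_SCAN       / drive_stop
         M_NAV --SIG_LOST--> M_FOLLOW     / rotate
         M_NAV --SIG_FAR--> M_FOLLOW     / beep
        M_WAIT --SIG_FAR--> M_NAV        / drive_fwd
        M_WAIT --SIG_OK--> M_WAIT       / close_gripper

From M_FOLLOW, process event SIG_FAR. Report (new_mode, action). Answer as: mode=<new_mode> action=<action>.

mode=M_SCAN action=beep

current mode = M_FOLLOW; filter table to that mode:
  (M_FOLLOW, SIG_NEAR) → (M_FOLLOW, beep)
  (M_FOLLOW, SIG_LOST) → (M_WAIT, open_gripper)
  (M_FOLLOW, SIG_FAR) → (M_SCAN, beep)  ← event matches
  (M_FOLLOW, SIG_LOW) → (M_SCAN, close_gripper)
  (M_FOLLOW, SIG_FULL) → (M_NAV, beep)
  (M_FOLLOW, SIG_OK) → (M_NAV, rotate)
event = SIG_FAR selects (M_SCAN, beep)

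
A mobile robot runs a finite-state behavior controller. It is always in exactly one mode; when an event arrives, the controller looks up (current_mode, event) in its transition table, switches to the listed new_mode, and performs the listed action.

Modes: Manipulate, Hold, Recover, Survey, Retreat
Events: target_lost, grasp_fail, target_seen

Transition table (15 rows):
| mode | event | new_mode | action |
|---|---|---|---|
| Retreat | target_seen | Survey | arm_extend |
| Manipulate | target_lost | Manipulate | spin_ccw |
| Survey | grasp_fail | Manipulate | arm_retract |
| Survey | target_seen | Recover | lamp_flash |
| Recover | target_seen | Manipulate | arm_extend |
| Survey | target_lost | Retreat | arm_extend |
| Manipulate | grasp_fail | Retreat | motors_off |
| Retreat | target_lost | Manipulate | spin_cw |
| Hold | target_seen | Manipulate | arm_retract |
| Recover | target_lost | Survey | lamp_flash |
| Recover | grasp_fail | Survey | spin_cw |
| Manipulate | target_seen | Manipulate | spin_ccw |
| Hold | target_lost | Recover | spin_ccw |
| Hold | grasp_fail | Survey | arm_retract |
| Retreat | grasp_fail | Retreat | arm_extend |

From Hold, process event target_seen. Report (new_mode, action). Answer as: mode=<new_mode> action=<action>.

current mode = Hold; filter table to that mode:
  (Hold, target_seen) → (Manipulate, arm_retract)  ← event matches
  (Hold, target_lost) → (Recover, spin_ccw)
  (Hold, grasp_fail) → (Survey, arm_retract)
event = target_seen selects (Manipulate, arm_retract)

mode=Manipulate action=arm_retract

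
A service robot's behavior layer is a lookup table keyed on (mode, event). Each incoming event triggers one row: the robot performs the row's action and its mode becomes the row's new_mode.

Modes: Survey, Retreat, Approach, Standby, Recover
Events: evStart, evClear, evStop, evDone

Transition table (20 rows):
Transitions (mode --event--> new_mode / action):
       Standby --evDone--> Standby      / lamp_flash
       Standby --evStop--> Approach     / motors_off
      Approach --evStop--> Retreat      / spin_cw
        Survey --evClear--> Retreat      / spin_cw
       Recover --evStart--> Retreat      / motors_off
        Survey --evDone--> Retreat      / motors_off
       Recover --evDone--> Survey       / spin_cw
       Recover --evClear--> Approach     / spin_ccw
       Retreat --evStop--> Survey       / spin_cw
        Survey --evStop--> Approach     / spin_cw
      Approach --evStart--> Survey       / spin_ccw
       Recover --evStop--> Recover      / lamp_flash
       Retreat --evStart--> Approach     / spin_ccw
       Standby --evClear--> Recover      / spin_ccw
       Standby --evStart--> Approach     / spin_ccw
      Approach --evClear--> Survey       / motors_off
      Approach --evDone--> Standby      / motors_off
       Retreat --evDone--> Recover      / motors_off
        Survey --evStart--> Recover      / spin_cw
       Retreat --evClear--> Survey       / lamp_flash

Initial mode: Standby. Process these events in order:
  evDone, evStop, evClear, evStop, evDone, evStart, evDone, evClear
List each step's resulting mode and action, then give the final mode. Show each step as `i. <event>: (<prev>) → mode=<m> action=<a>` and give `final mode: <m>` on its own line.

1. evDone: (Standby) → mode=Standby action=lamp_flash
2. evStop: (Standby) → mode=Approach action=motors_off
3. evClear: (Approach) → mode=Survey action=motors_off
4. evStop: (Survey) → mode=Approach action=spin_cw
5. evDone: (Approach) → mode=Standby action=motors_off
6. evStart: (Standby) → mode=Approach action=spin_ccw
7. evDone: (Approach) → mode=Standby action=motors_off
8. evClear: (Standby) → mode=Recover action=spin_ccw

final mode: Recover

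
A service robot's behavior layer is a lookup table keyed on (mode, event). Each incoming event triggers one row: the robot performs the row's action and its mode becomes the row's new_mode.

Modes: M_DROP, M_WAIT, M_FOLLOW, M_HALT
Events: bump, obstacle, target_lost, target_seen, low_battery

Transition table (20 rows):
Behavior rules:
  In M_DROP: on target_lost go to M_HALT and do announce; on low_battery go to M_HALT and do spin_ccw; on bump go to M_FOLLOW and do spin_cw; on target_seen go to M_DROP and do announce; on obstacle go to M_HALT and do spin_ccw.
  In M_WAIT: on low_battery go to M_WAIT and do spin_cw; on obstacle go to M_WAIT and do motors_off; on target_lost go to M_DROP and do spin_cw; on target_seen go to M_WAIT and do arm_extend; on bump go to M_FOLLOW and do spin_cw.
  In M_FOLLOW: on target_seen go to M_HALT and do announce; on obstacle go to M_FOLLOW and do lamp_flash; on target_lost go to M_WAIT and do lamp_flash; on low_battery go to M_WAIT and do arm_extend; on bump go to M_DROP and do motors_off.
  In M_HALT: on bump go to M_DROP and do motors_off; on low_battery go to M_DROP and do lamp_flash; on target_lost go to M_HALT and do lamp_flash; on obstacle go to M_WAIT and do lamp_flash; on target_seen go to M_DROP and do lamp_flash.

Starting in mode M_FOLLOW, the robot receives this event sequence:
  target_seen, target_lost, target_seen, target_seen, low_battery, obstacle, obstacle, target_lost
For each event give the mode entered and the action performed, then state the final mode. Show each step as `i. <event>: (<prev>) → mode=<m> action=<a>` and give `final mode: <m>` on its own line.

final mode: M_DROP

1. target_seen: (M_FOLLOW) → mode=M_HALT action=announce
2. target_lost: (M_HALT) → mode=M_HALT action=lamp_flash
3. target_seen: (M_HALT) → mode=M_DROP action=lamp_flash
4. target_seen: (M_DROP) → mode=M_DROP action=announce
5. low_battery: (M_DROP) → mode=M_HALT action=spin_ccw
6. obstacle: (M_HALT) → mode=M_WAIT action=lamp_flash
7. obstacle: (M_WAIT) → mode=M_WAIT action=motors_off
8. target_lost: (M_WAIT) → mode=M_DROP action=spin_cw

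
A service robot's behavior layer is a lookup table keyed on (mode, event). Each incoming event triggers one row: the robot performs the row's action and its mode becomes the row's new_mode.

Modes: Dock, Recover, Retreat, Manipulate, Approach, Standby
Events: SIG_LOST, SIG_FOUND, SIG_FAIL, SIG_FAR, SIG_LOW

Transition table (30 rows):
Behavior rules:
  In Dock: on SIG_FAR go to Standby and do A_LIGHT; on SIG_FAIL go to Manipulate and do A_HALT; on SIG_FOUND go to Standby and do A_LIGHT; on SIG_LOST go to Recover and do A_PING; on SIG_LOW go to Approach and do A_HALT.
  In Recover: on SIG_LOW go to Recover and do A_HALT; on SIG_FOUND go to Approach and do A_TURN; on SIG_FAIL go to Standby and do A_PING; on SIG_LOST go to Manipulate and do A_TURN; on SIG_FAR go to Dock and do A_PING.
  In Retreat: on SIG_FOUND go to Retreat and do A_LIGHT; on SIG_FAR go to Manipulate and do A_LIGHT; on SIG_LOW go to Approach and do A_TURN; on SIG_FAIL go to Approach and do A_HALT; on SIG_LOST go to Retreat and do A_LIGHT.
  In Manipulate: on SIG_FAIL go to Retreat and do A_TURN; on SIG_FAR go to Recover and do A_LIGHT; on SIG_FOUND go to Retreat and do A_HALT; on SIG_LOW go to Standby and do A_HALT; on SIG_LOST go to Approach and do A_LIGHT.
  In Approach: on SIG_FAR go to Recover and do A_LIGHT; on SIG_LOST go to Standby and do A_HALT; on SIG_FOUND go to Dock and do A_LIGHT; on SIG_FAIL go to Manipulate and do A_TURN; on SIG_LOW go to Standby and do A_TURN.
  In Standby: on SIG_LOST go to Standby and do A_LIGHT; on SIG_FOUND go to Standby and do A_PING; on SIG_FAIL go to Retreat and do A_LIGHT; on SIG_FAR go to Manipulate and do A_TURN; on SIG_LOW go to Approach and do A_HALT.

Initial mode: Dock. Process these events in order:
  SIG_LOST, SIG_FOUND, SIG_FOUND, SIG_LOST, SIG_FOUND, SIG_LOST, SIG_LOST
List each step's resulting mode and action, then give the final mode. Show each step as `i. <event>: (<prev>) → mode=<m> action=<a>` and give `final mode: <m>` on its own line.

final mode: Standby

1. SIG_LOST: (Dock) → mode=Recover action=A_PING
2. SIG_FOUND: (Recover) → mode=Approach action=A_TURN
3. SIG_FOUND: (Approach) → mode=Dock action=A_LIGHT
4. SIG_LOST: (Dock) → mode=Recover action=A_PING
5. SIG_FOUND: (Recover) → mode=Approach action=A_TURN
6. SIG_LOST: (Approach) → mode=Standby action=A_HALT
7. SIG_LOST: (Standby) → mode=Standby action=A_LIGHT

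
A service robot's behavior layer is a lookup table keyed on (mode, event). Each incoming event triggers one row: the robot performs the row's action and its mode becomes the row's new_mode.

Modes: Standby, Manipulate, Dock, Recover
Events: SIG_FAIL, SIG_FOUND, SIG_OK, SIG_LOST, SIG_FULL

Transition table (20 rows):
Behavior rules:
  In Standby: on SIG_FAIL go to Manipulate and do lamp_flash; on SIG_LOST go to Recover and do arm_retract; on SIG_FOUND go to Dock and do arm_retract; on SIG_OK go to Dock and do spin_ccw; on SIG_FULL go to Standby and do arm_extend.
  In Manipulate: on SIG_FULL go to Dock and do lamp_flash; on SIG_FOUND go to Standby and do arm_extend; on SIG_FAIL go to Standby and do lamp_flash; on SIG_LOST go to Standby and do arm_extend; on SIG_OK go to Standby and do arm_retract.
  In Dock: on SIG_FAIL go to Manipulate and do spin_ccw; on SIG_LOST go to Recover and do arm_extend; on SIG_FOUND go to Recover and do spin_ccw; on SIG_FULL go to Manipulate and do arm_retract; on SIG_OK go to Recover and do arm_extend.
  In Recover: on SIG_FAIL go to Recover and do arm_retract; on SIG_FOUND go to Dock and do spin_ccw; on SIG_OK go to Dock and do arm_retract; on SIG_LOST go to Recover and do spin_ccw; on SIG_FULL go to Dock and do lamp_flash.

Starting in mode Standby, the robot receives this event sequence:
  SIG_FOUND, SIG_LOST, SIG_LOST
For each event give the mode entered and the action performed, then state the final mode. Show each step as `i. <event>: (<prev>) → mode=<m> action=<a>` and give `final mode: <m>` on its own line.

final mode: Recover

1. SIG_FOUND: (Standby) → mode=Dock action=arm_retract
2. SIG_LOST: (Dock) → mode=Recover action=arm_extend
3. SIG_LOST: (Recover) → mode=Recover action=spin_ccw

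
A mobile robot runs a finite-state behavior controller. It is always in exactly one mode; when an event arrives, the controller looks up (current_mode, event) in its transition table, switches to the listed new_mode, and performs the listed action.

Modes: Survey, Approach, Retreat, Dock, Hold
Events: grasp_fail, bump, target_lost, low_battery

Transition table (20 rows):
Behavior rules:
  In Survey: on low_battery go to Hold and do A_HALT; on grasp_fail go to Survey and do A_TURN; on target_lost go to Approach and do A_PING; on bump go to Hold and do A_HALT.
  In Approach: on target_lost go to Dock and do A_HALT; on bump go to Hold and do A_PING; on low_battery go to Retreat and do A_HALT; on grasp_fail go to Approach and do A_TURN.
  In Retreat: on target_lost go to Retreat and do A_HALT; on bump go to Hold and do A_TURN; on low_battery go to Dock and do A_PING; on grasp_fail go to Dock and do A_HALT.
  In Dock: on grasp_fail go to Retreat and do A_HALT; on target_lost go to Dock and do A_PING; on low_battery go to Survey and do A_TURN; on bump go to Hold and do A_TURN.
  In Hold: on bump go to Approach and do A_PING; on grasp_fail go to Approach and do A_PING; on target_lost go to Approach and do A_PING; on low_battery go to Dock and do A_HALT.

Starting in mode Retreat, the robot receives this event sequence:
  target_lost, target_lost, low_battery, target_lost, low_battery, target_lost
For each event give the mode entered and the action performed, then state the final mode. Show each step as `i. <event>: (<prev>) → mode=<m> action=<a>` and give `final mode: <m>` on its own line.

final mode: Approach

1. target_lost: (Retreat) → mode=Retreat action=A_HALT
2. target_lost: (Retreat) → mode=Retreat action=A_HALT
3. low_battery: (Retreat) → mode=Dock action=A_PING
4. target_lost: (Dock) → mode=Dock action=A_PING
5. low_battery: (Dock) → mode=Survey action=A_TURN
6. target_lost: (Survey) → mode=Approach action=A_PING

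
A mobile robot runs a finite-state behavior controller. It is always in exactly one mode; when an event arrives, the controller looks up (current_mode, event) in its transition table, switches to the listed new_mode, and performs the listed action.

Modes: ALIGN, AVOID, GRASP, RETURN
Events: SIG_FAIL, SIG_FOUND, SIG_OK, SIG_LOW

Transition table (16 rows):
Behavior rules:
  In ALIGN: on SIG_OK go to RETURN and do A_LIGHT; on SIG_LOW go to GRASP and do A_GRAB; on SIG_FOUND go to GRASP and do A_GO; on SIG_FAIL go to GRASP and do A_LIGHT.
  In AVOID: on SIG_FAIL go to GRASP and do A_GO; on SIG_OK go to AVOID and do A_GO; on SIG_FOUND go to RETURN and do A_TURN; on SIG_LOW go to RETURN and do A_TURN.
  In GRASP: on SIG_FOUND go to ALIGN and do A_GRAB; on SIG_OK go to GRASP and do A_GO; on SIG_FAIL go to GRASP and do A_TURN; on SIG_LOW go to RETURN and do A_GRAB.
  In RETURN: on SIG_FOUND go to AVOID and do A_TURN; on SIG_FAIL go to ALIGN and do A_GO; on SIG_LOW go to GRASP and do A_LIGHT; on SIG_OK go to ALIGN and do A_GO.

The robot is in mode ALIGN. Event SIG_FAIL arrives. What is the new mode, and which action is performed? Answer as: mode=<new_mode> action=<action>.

mode=GRASP action=A_LIGHT

current mode = ALIGN; filter table to that mode:
  (ALIGN, SIG_OK) → (RETURN, A_LIGHT)
  (ALIGN, SIG_LOW) → (GRASP, A_GRAB)
  (ALIGN, SIG_FOUND) → (GRASP, A_GO)
  (ALIGN, SIG_FAIL) → (GRASP, A_LIGHT)  ← event matches
event = SIG_FAIL selects (GRASP, A_LIGHT)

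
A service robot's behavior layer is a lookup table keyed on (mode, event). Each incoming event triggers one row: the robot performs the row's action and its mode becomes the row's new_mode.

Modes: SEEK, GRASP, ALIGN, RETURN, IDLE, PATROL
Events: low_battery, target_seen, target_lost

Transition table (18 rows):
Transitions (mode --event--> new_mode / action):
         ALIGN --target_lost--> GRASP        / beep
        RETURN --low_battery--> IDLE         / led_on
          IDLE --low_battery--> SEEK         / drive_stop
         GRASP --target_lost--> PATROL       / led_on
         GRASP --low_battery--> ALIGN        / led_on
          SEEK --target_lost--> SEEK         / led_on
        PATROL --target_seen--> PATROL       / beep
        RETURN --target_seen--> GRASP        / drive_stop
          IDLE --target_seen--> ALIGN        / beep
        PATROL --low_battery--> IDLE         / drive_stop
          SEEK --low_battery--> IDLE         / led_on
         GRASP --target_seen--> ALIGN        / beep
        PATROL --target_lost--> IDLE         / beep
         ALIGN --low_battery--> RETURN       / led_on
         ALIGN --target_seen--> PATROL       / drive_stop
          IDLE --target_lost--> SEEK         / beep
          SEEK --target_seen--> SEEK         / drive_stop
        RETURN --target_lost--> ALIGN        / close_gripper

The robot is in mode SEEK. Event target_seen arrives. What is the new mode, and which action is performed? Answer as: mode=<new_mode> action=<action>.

mode=SEEK action=drive_stop

current mode = SEEK; filter table to that mode:
  (SEEK, target_lost) → (SEEK, led_on)
  (SEEK, low_battery) → (IDLE, led_on)
  (SEEK, target_seen) → (SEEK, drive_stop)  ← event matches
event = target_seen selects (SEEK, drive_stop)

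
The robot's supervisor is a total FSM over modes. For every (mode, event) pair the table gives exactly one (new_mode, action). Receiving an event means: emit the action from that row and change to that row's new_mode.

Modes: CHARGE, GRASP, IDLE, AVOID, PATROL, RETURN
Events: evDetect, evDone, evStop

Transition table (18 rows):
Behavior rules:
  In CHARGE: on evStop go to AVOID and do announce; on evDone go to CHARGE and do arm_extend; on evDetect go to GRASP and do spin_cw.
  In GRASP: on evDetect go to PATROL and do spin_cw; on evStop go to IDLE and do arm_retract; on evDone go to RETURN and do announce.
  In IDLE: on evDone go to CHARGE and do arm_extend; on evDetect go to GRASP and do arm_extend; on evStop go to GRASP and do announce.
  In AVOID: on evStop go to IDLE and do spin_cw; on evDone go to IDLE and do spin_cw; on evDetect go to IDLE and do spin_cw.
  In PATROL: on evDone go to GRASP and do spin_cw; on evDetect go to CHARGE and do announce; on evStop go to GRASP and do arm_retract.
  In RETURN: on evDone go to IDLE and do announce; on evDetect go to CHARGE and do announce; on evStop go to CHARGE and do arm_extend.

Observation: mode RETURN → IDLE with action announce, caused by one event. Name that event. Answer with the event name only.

try evDetect: (RETURN, evDetect) → (CHARGE, announce)
try evDone: (RETURN, evDone) → (IDLE, announce)  ← matches
try evStop: (RETURN, evStop) → (CHARGE, arm_extend)

evDone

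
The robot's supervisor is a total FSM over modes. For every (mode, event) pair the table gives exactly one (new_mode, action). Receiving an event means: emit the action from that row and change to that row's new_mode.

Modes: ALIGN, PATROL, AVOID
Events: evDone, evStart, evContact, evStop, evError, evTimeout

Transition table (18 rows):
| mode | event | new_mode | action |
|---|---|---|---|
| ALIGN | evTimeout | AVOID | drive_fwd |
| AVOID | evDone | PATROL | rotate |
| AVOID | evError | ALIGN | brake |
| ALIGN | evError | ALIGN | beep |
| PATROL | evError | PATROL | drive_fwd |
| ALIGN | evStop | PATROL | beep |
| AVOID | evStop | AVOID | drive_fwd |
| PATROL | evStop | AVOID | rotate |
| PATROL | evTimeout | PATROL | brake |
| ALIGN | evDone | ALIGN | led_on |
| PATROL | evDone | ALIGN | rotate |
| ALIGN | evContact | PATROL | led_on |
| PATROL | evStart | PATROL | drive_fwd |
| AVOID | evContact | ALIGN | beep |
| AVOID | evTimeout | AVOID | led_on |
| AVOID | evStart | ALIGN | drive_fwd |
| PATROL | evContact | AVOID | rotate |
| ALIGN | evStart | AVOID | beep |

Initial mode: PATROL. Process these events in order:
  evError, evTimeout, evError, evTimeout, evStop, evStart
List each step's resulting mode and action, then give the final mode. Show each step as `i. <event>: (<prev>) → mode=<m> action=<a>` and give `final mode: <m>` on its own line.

final mode: ALIGN

1. evError: (PATROL) → mode=PATROL action=drive_fwd
2. evTimeout: (PATROL) → mode=PATROL action=brake
3. evError: (PATROL) → mode=PATROL action=drive_fwd
4. evTimeout: (PATROL) → mode=PATROL action=brake
5. evStop: (PATROL) → mode=AVOID action=rotate
6. evStart: (AVOID) → mode=ALIGN action=drive_fwd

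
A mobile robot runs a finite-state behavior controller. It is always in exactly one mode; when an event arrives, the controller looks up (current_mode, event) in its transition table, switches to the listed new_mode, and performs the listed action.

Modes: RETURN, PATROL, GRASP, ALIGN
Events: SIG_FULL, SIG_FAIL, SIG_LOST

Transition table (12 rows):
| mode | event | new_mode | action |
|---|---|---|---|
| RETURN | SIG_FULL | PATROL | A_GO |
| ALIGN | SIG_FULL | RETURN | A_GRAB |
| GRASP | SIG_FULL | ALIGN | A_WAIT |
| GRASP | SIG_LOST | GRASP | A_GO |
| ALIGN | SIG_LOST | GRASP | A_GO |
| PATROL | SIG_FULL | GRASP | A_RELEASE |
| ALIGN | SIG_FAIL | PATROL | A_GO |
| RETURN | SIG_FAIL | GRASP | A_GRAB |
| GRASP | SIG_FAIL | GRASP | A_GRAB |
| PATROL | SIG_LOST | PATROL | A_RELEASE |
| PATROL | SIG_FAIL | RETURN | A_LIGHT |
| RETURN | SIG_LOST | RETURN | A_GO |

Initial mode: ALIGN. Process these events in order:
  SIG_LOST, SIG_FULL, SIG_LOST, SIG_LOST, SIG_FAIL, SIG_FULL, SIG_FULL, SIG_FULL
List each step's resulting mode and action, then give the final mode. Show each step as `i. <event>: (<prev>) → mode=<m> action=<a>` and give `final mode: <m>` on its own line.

1. SIG_LOST: (ALIGN) → mode=GRASP action=A_GO
2. SIG_FULL: (GRASP) → mode=ALIGN action=A_WAIT
3. SIG_LOST: (ALIGN) → mode=GRASP action=A_GO
4. SIG_LOST: (GRASP) → mode=GRASP action=A_GO
5. SIG_FAIL: (GRASP) → mode=GRASP action=A_GRAB
6. SIG_FULL: (GRASP) → mode=ALIGN action=A_WAIT
7. SIG_FULL: (ALIGN) → mode=RETURN action=A_GRAB
8. SIG_FULL: (RETURN) → mode=PATROL action=A_GO

final mode: PATROL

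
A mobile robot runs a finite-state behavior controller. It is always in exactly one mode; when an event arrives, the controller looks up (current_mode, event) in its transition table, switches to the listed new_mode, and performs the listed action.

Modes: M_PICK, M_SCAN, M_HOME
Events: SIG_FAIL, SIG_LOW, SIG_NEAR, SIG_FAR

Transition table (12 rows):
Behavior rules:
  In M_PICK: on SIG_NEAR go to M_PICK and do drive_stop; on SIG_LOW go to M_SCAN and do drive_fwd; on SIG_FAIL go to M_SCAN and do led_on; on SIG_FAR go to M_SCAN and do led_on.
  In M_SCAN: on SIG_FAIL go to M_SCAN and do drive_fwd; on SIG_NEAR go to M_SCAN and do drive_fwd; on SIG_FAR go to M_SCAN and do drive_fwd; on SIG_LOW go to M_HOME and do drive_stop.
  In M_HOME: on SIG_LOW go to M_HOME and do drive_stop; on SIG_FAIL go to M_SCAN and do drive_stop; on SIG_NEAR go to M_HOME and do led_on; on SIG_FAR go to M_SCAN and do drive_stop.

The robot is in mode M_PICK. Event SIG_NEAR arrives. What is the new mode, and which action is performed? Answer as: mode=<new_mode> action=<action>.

mode=M_PICK action=drive_stop

current mode = M_PICK; filter table to that mode:
  (M_PICK, SIG_NEAR) → (M_PICK, drive_stop)  ← event matches
  (M_PICK, SIG_LOW) → (M_SCAN, drive_fwd)
  (M_PICK, SIG_FAIL) → (M_SCAN, led_on)
  (M_PICK, SIG_FAR) → (M_SCAN, led_on)
event = SIG_NEAR selects (M_PICK, drive_stop)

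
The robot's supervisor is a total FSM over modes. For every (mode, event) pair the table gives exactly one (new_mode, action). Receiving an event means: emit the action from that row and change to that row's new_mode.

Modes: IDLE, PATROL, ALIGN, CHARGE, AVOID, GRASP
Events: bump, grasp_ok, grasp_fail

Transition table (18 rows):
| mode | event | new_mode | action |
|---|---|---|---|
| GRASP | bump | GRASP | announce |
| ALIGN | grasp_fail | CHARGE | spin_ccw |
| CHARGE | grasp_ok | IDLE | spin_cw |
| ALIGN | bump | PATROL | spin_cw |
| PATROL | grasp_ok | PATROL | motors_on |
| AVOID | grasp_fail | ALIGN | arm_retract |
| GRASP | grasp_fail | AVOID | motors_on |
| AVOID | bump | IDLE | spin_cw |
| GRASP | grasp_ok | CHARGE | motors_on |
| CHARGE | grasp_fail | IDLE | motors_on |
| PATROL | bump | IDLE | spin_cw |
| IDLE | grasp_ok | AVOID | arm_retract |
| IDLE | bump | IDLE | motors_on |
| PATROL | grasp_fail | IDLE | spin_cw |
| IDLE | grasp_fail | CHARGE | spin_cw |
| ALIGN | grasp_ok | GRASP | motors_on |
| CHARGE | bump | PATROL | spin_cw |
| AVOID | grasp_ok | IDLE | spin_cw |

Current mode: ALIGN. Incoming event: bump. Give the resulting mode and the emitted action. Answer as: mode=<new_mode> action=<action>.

mode=PATROL action=spin_cw

current mode = ALIGN; filter table to that mode:
  (ALIGN, grasp_fail) → (CHARGE, spin_ccw)
  (ALIGN, bump) → (PATROL, spin_cw)  ← event matches
  (ALIGN, grasp_ok) → (GRASP, motors_on)
event = bump selects (PATROL, spin_cw)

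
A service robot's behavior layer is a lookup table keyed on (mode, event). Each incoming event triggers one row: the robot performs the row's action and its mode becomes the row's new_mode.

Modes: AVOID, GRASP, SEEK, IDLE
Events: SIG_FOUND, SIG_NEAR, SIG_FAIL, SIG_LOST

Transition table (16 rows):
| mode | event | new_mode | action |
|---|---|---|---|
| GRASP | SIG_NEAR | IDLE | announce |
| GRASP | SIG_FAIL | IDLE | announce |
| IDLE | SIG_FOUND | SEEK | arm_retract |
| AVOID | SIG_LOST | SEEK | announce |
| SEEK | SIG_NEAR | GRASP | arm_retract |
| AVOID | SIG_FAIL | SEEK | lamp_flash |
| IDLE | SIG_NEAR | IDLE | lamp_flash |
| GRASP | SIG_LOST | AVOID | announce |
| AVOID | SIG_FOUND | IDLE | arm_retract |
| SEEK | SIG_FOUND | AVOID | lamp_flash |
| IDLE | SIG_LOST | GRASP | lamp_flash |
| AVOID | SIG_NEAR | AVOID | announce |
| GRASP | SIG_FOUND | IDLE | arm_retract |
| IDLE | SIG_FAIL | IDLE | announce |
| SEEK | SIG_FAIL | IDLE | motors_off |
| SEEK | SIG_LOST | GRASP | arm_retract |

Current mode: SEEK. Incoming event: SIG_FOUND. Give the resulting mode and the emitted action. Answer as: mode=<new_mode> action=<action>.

mode=AVOID action=lamp_flash

current mode = SEEK; filter table to that mode:
  (SEEK, SIG_NEAR) → (GRASP, arm_retract)
  (SEEK, SIG_FOUND) → (AVOID, lamp_flash)  ← event matches
  (SEEK, SIG_FAIL) → (IDLE, motors_off)
  (SEEK, SIG_LOST) → (GRASP, arm_retract)
event = SIG_FOUND selects (AVOID, lamp_flash)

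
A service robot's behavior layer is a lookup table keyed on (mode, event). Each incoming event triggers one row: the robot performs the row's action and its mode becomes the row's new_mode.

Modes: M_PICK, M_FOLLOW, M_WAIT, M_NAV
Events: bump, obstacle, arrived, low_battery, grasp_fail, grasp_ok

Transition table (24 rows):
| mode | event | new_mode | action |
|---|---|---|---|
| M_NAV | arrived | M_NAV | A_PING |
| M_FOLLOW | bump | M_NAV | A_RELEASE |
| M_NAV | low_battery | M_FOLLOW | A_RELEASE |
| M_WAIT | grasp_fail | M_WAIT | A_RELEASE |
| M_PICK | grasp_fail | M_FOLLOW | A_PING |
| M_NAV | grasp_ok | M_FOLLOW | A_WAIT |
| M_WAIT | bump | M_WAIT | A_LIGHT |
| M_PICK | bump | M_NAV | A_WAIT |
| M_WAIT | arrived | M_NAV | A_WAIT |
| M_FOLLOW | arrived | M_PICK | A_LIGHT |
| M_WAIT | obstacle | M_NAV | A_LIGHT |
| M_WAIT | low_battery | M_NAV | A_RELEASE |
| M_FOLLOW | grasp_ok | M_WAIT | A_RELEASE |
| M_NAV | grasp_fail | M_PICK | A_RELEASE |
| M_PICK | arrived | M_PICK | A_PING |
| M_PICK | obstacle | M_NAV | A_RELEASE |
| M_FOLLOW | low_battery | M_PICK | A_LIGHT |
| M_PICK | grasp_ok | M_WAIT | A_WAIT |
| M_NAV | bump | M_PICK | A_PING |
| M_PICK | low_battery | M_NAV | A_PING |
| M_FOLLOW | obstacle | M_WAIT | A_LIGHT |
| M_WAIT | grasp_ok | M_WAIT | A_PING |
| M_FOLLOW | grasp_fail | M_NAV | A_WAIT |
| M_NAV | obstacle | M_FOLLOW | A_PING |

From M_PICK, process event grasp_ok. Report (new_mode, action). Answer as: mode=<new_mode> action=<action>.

current mode = M_PICK; filter table to that mode:
  (M_PICK, grasp_fail) → (M_FOLLOW, A_PING)
  (M_PICK, bump) → (M_NAV, A_WAIT)
  (M_PICK, arrived) → (M_PICK, A_PING)
  (M_PICK, obstacle) → (M_NAV, A_RELEASE)
  (M_PICK, grasp_ok) → (M_WAIT, A_WAIT)  ← event matches
  (M_PICK, low_battery) → (M_NAV, A_PING)
event = grasp_ok selects (M_WAIT, A_WAIT)

mode=M_WAIT action=A_WAIT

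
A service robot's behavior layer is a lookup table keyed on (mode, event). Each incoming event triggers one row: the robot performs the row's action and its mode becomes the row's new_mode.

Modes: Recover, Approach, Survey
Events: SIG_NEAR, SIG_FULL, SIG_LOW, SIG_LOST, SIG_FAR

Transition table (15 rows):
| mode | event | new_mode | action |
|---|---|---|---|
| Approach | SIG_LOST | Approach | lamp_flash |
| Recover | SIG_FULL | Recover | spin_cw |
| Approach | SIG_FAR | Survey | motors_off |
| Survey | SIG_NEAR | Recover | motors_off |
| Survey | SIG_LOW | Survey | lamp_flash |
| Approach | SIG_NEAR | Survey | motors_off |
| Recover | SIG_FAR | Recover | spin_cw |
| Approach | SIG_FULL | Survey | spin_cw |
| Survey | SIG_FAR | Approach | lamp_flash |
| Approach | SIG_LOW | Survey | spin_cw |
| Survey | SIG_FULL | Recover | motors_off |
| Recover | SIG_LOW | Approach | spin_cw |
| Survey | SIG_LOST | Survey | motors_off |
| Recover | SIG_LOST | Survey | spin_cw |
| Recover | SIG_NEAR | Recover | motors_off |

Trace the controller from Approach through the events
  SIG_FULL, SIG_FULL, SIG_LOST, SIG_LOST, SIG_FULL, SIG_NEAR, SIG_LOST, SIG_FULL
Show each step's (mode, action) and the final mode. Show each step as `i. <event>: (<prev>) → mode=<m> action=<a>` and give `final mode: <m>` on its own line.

final mode: Recover

1. SIG_FULL: (Approach) → mode=Survey action=spin_cw
2. SIG_FULL: (Survey) → mode=Recover action=motors_off
3. SIG_LOST: (Recover) → mode=Survey action=spin_cw
4. SIG_LOST: (Survey) → mode=Survey action=motors_off
5. SIG_FULL: (Survey) → mode=Recover action=motors_off
6. SIG_NEAR: (Recover) → mode=Recover action=motors_off
7. SIG_LOST: (Recover) → mode=Survey action=spin_cw
8. SIG_FULL: (Survey) → mode=Recover action=motors_off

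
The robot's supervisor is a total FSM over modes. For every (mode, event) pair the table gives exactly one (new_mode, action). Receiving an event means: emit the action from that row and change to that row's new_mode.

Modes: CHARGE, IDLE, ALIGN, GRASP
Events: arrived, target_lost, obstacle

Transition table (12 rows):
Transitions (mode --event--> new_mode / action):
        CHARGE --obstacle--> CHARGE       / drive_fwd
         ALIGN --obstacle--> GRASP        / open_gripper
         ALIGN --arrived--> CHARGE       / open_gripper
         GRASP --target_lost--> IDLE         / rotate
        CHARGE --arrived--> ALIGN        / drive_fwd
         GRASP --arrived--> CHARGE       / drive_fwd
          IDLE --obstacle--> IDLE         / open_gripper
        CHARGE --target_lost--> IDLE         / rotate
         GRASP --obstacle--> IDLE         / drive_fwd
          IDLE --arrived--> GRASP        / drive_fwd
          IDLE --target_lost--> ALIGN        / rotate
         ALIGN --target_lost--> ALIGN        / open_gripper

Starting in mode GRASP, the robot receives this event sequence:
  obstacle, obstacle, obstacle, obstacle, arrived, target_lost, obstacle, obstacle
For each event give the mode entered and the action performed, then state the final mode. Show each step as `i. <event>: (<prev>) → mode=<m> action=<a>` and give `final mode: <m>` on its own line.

final mode: IDLE

1. obstacle: (GRASP) → mode=IDLE action=drive_fwd
2. obstacle: (IDLE) → mode=IDLE action=open_gripper
3. obstacle: (IDLE) → mode=IDLE action=open_gripper
4. obstacle: (IDLE) → mode=IDLE action=open_gripper
5. arrived: (IDLE) → mode=GRASP action=drive_fwd
6. target_lost: (GRASP) → mode=IDLE action=rotate
7. obstacle: (IDLE) → mode=IDLE action=open_gripper
8. obstacle: (IDLE) → mode=IDLE action=open_gripper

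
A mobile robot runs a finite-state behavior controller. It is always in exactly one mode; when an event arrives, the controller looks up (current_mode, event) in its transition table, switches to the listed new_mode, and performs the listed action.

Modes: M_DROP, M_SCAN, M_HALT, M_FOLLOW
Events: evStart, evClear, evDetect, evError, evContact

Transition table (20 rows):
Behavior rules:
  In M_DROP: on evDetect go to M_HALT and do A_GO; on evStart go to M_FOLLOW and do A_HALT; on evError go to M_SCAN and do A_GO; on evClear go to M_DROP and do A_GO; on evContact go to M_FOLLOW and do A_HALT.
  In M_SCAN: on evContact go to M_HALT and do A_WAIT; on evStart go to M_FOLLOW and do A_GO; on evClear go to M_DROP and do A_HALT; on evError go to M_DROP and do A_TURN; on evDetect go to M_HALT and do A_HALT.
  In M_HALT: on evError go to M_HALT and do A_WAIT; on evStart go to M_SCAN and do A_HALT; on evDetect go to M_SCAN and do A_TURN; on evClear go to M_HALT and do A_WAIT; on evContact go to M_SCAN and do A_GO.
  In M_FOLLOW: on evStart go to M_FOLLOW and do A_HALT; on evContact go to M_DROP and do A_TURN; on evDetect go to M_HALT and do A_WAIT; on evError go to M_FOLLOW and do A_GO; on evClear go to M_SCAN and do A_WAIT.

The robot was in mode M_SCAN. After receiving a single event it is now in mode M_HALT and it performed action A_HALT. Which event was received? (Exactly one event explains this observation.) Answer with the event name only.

try evStart: (M_SCAN, evStart) → (M_FOLLOW, A_GO)
try evClear: (M_SCAN, evClear) → (M_DROP, A_HALT)
try evDetect: (M_SCAN, evDetect) → (M_HALT, A_HALT)  ← matches
try evError: (M_SCAN, evError) → (M_DROP, A_TURN)
try evContact: (M_SCAN, evContact) → (M_HALT, A_WAIT)

evDetect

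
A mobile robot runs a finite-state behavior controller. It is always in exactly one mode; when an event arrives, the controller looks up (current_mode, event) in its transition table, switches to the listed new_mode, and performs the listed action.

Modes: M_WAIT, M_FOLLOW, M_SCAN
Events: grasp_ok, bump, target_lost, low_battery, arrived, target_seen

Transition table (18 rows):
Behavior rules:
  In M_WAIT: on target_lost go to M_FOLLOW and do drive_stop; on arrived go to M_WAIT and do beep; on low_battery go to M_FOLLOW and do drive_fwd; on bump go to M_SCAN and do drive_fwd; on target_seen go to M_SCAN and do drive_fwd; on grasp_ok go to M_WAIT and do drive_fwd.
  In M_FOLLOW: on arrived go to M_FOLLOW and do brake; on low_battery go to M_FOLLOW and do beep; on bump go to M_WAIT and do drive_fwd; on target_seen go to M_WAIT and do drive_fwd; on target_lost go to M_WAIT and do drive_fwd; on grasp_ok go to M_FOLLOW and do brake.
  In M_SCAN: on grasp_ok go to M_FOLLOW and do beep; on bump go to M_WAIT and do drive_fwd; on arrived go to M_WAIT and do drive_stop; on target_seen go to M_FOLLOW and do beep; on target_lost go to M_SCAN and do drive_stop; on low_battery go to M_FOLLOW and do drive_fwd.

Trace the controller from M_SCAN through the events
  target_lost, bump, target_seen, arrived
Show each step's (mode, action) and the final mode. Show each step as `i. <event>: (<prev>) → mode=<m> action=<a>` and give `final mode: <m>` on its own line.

final mode: M_WAIT

1. target_lost: (M_SCAN) → mode=M_SCAN action=drive_stop
2. bump: (M_SCAN) → mode=M_WAIT action=drive_fwd
3. target_seen: (M_WAIT) → mode=M_SCAN action=drive_fwd
4. arrived: (M_SCAN) → mode=M_WAIT action=drive_stop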